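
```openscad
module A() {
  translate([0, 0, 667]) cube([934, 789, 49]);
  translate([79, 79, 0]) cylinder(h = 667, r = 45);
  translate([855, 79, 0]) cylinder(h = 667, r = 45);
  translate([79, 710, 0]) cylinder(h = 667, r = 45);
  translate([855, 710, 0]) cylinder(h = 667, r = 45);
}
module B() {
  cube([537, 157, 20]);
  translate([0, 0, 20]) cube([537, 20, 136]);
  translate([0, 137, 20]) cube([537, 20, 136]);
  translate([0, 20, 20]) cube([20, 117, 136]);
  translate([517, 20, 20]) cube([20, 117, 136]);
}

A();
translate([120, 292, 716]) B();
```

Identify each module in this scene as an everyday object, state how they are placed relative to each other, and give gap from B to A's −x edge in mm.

A is a table. B is an open box. The open box is on top of the table. The gap from the open box to the table's −x edge is 120 mm.

The open box's min-x is at 120; the table's min-x is 0; gap = 120 mm.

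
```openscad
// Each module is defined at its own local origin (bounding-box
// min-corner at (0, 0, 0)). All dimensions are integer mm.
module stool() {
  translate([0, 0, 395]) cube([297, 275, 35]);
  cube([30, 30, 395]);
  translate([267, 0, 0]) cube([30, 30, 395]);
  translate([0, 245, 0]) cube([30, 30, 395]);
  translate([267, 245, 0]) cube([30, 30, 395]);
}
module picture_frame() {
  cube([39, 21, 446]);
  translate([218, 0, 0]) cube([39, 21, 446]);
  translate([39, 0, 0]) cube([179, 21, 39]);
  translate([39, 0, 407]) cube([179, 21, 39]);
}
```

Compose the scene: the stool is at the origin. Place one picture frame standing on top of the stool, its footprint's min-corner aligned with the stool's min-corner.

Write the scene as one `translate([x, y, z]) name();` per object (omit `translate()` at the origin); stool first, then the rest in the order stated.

stool();
translate([0, 0, 430]) picture_frame();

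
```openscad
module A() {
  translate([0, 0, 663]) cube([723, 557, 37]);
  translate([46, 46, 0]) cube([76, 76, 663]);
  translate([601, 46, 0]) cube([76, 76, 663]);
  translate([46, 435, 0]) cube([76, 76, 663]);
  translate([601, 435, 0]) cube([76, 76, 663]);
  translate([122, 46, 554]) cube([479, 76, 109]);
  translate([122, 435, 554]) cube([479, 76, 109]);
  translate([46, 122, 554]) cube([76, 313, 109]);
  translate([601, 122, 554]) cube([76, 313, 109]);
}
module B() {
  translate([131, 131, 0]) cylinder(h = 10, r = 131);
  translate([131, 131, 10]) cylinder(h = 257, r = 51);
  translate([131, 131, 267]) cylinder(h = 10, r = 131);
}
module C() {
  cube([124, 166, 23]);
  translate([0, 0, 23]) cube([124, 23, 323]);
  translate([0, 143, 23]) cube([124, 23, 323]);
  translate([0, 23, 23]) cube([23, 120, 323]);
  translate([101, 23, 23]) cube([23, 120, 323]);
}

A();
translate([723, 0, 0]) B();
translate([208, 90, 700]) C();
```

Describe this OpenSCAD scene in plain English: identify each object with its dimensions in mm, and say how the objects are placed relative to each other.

A is a rectangular dining table. The top is 723×557×37 mm with its upper surface at z = 700 mm. It stands on four 76×76 mm square legs, each inset 46 mm from the nearest pair of top edges, running from the floor to the underside of the top. Four apron rails, 76 mm thick and 109 mm tall, run between adjacent legs with their top edges flush with the underside of the top and their outer faces flush with the legs' outer faces.

B is a spool: two coaxial disc flanges of radius 131 mm and thickness 10 mm, joined by a core cylinder of radius 51 mm and height 257 mm. The lower flange rests on z = 0 and the three cylinders share a vertical axis.

C is an open storage box with external size 124×166×346 mm and wall thickness 23 mm (the base is also 23 mm thick). The base covers the whole footprint; the four walls stand on the base, with the y-facing walls full-width and the x-facing walls fitting between their inner faces.

The spool is against the table's +x side, with their −y faces flush. The open box is on top of the table.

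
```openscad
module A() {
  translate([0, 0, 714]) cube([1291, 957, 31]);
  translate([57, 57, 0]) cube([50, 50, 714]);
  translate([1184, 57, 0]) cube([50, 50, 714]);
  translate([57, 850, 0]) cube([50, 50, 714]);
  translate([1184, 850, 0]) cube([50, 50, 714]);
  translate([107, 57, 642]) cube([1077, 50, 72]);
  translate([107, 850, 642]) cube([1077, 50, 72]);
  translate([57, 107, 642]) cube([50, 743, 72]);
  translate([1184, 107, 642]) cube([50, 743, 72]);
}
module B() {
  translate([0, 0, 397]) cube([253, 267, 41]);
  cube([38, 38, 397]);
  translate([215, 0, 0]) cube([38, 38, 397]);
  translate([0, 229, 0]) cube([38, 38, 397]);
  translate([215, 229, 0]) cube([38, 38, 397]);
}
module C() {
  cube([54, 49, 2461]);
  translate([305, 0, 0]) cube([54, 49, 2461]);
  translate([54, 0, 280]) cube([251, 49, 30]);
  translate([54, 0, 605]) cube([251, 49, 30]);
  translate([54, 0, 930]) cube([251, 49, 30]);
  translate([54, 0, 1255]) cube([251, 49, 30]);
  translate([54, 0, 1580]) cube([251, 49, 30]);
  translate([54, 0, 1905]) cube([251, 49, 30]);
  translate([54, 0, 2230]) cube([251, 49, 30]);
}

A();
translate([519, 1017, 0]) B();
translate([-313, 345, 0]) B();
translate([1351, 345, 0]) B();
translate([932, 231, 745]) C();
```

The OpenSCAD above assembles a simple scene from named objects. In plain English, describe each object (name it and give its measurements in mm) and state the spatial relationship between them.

A is a table with a 1291×957 mm rectangular top, 31 mm thick, top surface at z = 745 mm, supported by four 50×50 mm square legs, each inset 57 mm from the nearest pair of top edges, running from the floor. Four apron rails, 50 mm thick and 72 mm tall, run between adjacent legs with their top edges flush with the underside of the top and their outer faces flush with the legs' outer faces.

B is a four-legged stool. The seat is 253×267 mm, 41 mm thick, top at z = 438 mm. It stands on four square legs, each 38×38 mm in cross-section, from z = 0 to the seat underside, each flush with a corner of the seat.

C is a wooden ladder with two side rails of 54×49 mm section and 2461 mm height, set 359 mm apart overall. Between them run 7 rectangular rungs (49 mm deep, 30 mm thick), front faces flush with the rails' −y face. The bottom of the first rung is 280 mm above the floor and each subsequent rung is 325 mm higher than the one below.

Three stools sit around the table at the +y, −x, +x sides. The ladder is on top of the table.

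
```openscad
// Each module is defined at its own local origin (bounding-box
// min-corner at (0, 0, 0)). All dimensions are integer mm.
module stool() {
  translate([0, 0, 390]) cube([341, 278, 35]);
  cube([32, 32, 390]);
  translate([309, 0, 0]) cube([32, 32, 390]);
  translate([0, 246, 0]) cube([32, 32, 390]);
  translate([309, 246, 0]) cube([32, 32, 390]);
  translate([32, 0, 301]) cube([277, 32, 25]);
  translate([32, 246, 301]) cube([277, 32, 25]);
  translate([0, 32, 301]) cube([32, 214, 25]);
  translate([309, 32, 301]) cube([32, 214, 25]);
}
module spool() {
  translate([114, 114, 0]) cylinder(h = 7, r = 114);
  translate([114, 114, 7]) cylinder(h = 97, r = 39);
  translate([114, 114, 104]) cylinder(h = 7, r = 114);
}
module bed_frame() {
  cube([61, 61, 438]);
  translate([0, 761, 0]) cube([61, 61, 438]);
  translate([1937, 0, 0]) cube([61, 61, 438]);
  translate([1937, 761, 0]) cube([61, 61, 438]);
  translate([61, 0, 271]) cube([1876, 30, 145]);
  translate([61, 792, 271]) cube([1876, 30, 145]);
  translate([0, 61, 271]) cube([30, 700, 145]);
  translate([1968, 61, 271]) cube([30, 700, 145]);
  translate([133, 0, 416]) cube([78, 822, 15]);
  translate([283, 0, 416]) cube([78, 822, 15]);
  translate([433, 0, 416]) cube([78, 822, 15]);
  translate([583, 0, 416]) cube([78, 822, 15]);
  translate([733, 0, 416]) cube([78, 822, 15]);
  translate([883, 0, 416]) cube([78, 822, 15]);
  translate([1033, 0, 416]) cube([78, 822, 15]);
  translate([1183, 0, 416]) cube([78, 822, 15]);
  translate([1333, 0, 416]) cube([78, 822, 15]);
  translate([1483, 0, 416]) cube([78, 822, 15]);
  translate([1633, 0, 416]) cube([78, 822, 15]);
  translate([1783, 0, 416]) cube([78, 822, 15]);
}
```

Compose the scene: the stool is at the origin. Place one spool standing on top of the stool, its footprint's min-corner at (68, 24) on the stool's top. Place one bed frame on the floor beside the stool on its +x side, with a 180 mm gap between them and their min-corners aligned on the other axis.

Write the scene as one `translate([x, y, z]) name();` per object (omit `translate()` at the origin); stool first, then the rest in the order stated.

stool();
translate([68, 24, 425]) spool();
translate([521, 0, 0]) bed_frame();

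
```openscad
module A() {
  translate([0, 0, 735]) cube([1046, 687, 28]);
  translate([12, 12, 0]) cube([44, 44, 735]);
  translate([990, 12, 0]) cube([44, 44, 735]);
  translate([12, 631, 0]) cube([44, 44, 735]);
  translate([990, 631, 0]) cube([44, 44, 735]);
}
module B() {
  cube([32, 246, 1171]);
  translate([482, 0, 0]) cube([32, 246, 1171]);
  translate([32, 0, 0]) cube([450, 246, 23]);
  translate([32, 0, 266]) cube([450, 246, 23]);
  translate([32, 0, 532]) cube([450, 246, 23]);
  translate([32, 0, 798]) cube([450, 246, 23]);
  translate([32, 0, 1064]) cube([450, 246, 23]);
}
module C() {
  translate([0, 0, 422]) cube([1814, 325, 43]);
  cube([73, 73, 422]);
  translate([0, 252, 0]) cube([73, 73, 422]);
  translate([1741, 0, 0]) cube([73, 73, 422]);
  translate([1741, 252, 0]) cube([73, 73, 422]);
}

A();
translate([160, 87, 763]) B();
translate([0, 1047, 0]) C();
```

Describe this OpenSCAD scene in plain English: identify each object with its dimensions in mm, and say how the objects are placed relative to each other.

A is a rectangular dining table. The top is 1046×687×28 mm with its upper surface at z = 763 mm. It stands on four 44×44 mm square legs, each inset 12 mm from the nearest pair of top edges, running from the floor to the underside of the top.

B is a bookshelf 514 mm wide overall, 246 mm deep and 1171 mm tall. The two sides are 32 mm thick vertical panels. 5 horizontal shelves of 23 mm thickness span between the inner faces of the sides; the lowest shelf sits on the floor and shelves are stacked with a clear vertical gap of 243 mm between each pair.

C is a long wooden bench with a 1814 mm (x) × 325 mm (y) seat, 43 mm thick, its top surface 465 mm above the floor. Four 73 mm square legs at the seat corners, flush with the edges, run from z = 0 to the seat underside.

The bookshelf is on top of the table. The bench is on the floor beside the table on its +y side.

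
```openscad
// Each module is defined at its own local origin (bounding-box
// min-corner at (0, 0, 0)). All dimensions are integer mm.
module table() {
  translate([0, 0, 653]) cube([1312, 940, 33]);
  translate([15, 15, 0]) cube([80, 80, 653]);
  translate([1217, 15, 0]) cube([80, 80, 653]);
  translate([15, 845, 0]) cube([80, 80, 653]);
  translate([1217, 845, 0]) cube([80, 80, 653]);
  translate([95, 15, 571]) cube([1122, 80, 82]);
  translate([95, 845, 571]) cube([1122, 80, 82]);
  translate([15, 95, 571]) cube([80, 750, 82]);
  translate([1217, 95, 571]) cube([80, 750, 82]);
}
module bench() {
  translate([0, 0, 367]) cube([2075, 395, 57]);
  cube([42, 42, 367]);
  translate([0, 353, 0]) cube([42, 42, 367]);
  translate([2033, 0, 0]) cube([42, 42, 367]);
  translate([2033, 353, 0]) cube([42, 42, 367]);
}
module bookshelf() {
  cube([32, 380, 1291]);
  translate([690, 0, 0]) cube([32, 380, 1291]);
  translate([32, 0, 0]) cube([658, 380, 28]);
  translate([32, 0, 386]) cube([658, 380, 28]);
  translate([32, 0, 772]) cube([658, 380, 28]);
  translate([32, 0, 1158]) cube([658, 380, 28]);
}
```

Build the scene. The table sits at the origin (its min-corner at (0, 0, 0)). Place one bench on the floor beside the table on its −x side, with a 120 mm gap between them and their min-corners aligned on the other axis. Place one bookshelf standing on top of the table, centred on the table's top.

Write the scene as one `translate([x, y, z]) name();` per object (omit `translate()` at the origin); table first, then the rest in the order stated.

table();
translate([-2195, 0, 0]) bench();
translate([295, 280, 686]) bookshelf();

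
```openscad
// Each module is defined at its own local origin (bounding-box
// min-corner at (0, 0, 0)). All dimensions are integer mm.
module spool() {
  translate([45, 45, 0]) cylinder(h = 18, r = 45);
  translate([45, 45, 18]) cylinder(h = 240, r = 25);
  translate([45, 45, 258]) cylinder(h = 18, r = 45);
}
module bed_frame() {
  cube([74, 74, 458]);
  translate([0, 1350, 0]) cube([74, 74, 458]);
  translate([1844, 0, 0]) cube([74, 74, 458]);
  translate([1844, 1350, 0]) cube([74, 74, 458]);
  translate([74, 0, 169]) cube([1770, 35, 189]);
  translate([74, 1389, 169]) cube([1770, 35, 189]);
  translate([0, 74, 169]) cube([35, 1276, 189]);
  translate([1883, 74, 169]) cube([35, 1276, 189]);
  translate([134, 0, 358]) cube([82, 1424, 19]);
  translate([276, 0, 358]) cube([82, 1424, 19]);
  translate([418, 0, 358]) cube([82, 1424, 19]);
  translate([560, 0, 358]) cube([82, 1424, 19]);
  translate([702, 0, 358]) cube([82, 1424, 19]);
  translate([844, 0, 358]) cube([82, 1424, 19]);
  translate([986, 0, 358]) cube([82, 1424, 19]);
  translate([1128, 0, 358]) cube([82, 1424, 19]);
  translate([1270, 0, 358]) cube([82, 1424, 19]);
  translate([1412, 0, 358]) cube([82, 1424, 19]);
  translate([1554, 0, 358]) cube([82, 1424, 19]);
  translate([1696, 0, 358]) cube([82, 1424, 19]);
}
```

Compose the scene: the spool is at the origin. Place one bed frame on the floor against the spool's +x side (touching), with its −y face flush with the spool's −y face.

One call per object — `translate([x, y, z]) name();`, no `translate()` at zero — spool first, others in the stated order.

spool();
translate([90, 0, 0]) bed_frame();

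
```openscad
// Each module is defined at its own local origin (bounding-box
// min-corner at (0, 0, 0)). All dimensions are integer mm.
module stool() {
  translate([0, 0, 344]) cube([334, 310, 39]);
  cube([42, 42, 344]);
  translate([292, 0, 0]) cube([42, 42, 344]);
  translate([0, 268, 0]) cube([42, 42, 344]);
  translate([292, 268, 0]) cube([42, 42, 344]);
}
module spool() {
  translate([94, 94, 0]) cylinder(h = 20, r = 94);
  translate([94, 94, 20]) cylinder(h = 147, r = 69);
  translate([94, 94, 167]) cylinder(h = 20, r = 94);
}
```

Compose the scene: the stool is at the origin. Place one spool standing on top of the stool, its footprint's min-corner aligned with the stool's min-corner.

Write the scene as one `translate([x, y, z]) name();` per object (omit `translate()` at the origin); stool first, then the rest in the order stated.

stool();
translate([0, 0, 383]) spool();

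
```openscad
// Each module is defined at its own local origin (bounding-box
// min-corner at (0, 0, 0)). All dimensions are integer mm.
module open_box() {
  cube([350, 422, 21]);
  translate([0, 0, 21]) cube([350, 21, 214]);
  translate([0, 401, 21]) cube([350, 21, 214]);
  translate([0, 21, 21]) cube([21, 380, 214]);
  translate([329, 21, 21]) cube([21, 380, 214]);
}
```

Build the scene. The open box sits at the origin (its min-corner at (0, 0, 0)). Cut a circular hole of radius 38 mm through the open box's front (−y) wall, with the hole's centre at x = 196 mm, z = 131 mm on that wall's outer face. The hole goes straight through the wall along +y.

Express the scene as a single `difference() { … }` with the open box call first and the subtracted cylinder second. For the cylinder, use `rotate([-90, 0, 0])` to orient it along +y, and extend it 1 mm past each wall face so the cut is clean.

difference() {
  open_box();
  translate([196, -1, 131]) rotate([-90, 0, 0]) cylinder(h = 23, r = 38);
}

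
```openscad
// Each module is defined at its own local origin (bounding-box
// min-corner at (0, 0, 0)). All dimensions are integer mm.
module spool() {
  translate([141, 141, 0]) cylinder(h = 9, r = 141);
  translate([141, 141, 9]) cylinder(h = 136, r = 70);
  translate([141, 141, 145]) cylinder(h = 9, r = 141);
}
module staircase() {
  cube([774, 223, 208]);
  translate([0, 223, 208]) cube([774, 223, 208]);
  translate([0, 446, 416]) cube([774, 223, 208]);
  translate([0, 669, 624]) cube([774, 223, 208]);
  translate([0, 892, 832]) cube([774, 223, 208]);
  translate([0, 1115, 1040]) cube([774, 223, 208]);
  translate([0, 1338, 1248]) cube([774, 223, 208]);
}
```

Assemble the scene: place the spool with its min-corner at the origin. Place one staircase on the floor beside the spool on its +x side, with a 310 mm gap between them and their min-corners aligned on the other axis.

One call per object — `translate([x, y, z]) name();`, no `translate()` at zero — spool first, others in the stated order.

spool();
translate([592, 0, 0]) staircase();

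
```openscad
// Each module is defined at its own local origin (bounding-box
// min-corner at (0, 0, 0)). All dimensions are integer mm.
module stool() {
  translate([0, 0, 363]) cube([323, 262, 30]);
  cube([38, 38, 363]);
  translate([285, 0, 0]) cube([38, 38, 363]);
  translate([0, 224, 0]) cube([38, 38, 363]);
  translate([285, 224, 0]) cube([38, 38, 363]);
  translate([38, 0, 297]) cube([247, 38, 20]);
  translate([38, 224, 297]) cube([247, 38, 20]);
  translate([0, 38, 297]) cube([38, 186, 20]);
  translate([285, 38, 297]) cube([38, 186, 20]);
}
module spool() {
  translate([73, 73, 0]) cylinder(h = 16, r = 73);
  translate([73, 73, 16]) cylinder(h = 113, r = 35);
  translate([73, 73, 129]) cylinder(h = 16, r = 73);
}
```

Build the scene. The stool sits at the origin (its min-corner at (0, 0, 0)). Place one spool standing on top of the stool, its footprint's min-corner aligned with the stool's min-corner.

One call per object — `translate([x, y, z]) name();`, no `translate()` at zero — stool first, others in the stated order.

stool();
translate([0, 0, 393]) spool();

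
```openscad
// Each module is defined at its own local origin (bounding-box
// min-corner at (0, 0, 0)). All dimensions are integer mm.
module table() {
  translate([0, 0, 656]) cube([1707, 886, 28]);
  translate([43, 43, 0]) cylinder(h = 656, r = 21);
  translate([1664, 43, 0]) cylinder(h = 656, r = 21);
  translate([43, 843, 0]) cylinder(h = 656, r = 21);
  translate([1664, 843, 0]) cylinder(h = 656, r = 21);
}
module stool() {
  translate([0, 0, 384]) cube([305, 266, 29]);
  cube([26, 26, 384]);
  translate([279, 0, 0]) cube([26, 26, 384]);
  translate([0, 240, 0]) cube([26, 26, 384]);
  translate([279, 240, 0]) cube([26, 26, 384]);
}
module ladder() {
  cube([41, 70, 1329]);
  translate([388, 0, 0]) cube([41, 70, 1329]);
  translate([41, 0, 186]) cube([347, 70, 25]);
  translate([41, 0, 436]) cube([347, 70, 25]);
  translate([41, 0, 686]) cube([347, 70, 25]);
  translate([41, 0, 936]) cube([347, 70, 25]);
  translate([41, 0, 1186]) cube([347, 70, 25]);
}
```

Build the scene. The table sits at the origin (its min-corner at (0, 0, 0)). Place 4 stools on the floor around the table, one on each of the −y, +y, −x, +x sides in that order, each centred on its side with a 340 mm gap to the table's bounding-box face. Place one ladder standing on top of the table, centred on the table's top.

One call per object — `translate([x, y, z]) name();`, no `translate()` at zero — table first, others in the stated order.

table();
translate([701, -606, 0]) stool();
translate([701, 1226, 0]) stool();
translate([-645, 310, 0]) stool();
translate([2047, 310, 0]) stool();
translate([639, 408, 684]) ladder();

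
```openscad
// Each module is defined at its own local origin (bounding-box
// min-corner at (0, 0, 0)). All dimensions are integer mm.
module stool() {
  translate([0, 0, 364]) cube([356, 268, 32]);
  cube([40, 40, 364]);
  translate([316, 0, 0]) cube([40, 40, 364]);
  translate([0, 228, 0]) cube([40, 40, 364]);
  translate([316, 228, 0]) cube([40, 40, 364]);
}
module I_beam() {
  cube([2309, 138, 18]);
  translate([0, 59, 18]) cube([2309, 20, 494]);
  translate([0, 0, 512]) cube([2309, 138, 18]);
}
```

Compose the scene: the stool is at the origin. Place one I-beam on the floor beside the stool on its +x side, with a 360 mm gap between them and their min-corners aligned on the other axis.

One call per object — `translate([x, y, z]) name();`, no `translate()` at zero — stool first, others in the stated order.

stool();
translate([716, 0, 0]) I_beam();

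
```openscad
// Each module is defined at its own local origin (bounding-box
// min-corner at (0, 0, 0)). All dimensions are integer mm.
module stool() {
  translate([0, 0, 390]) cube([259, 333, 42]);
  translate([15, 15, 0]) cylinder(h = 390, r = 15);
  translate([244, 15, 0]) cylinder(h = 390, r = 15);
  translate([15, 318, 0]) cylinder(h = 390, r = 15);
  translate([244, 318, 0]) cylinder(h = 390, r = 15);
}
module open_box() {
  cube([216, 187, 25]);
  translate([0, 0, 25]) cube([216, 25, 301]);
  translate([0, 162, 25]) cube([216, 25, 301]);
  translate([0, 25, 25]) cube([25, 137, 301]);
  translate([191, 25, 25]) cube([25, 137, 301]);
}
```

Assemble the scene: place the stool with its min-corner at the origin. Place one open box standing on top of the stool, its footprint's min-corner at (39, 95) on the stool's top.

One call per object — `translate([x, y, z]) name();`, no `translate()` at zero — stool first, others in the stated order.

stool();
translate([39, 95, 432]) open_box();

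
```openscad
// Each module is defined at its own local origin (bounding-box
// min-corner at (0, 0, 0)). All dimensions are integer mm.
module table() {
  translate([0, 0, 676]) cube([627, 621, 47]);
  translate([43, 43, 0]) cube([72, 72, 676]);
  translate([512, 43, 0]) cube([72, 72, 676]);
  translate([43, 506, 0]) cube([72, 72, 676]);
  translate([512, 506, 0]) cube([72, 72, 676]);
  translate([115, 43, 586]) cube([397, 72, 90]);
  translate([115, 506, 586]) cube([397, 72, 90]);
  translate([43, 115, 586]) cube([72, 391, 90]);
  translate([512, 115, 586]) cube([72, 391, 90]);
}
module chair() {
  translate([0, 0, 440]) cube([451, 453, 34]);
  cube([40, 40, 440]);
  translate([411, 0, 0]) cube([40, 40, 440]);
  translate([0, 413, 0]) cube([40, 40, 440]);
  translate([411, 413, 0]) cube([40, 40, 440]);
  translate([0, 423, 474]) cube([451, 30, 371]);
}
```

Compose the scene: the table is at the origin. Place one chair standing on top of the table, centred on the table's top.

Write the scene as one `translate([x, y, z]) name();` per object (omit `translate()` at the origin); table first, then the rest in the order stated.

table();
translate([88, 84, 723]) chair();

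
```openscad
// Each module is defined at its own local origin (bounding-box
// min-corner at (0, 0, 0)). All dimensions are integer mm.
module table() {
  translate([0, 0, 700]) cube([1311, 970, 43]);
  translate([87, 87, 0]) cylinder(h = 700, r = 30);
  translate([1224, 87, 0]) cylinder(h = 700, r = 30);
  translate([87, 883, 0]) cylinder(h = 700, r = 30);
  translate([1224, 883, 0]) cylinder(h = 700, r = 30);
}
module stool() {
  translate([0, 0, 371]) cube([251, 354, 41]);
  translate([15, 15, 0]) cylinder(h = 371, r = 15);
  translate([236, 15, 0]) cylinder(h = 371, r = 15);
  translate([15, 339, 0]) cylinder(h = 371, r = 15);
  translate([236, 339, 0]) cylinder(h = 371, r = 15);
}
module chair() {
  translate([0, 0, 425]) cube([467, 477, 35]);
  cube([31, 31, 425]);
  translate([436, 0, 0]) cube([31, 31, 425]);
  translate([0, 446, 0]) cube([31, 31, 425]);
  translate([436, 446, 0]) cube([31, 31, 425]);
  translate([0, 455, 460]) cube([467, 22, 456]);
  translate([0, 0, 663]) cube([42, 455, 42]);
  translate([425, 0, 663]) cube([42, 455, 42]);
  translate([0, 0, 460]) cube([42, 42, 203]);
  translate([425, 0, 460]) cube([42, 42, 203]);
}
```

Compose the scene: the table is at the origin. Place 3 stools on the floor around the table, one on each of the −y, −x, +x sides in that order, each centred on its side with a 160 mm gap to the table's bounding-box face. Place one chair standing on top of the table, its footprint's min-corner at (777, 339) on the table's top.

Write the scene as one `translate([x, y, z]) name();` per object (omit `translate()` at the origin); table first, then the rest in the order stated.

table();
translate([530, -514, 0]) stool();
translate([-411, 308, 0]) stool();
translate([1471, 308, 0]) stool();
translate([777, 339, 743]) chair();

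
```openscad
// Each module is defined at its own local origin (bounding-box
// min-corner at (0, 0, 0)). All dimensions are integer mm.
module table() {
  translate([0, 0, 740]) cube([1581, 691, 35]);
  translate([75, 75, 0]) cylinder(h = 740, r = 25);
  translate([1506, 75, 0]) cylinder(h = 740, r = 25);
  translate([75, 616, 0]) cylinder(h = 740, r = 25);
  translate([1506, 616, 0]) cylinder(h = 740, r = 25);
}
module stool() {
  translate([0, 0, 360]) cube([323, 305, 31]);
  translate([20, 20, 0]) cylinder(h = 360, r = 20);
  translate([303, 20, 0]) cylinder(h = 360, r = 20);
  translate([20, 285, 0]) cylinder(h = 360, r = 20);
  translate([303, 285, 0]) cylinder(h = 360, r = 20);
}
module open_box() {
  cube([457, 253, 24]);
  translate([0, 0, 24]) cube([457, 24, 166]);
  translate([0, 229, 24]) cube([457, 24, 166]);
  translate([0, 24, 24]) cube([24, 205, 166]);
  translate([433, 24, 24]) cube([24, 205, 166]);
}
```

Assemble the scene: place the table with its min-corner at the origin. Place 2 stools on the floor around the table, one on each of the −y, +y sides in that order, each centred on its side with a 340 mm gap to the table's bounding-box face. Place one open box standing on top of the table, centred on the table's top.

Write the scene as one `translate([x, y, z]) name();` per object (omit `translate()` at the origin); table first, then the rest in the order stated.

table();
translate([629, -645, 0]) stool();
translate([629, 1031, 0]) stool();
translate([562, 219, 775]) open_box();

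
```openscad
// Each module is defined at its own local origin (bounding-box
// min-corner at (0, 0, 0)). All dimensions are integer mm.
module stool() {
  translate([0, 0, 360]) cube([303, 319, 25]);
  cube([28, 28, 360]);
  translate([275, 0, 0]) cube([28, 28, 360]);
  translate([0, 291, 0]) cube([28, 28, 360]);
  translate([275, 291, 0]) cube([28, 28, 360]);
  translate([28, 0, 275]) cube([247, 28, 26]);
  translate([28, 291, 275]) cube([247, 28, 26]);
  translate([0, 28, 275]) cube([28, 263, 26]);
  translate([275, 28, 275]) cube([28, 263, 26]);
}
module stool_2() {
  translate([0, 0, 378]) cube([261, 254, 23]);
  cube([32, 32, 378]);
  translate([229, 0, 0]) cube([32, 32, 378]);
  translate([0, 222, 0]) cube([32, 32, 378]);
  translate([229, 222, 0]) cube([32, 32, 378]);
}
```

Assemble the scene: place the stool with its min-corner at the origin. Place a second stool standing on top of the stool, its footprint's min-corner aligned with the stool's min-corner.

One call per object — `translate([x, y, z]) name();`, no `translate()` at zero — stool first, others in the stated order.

stool();
translate([0, 0, 385]) stool_2();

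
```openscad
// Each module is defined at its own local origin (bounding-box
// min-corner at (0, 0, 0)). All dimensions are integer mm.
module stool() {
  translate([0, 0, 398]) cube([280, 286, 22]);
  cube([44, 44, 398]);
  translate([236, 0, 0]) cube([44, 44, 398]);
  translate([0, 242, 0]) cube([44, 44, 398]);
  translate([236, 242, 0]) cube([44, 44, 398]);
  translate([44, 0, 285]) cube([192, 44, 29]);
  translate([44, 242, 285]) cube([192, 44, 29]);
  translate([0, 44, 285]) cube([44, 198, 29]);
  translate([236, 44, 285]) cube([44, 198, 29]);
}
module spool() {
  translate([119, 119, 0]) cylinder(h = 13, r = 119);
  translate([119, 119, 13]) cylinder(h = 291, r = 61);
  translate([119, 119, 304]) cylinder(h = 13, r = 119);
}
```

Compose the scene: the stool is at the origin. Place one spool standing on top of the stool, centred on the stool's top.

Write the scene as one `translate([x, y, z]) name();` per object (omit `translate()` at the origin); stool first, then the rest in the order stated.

stool();
translate([21, 24, 420]) spool();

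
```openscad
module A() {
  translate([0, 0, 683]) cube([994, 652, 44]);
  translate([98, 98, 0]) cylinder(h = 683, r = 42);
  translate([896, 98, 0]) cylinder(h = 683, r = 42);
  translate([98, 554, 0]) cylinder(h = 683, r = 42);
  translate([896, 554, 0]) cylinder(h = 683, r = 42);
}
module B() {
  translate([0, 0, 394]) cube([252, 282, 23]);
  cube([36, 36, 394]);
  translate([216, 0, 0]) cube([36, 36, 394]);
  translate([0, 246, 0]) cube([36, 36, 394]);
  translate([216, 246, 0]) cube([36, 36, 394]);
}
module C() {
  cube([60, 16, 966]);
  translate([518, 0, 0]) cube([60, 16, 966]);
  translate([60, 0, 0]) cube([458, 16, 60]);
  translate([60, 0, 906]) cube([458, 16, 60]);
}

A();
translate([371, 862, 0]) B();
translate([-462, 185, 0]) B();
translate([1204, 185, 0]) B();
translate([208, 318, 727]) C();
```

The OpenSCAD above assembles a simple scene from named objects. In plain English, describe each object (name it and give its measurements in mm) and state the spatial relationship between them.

A is a table: top 994 mm (x) × 652 mm (y), 44 mm thick, upper face at z = 727 mm, on four round legs of 84 mm diameter, each leg's bounding box inset 56 mm from the nearest pair of top edges, running from z = 0 to the bottom of the top.

B is a four-legged stool. The seat is a 252×282×23 mm slab whose top surface is at z = 417 mm; four square legs, each 36×36 mm in cross-section, run from the floor (z = 0) to the underside of the seat, each flush with a corner of the seat.

C is a rectangular picture frame lying in the x–z plane (depth along y). The opening is 458 mm wide (x) by 846 mm tall (z), surrounded by a border 60 mm wide on all four sides. The frame is 16 mm deep and is made of two full-height vertical stiles with two horizontal rails fitted between them.

Three stools sit around the table at the +y, −x, +x sides. The picture frame is on top of the table, centred.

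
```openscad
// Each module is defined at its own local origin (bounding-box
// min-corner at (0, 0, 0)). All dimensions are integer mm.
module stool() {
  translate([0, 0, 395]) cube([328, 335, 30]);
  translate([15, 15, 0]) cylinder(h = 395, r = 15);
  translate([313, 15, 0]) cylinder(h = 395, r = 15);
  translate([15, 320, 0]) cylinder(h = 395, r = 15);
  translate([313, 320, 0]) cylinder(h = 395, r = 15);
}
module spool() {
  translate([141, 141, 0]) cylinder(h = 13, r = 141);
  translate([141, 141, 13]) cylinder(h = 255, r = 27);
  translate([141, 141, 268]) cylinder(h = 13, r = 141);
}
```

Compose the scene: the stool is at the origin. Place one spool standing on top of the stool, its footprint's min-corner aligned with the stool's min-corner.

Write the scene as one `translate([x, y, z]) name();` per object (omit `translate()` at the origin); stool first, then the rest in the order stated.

stool();
translate([0, 0, 425]) spool();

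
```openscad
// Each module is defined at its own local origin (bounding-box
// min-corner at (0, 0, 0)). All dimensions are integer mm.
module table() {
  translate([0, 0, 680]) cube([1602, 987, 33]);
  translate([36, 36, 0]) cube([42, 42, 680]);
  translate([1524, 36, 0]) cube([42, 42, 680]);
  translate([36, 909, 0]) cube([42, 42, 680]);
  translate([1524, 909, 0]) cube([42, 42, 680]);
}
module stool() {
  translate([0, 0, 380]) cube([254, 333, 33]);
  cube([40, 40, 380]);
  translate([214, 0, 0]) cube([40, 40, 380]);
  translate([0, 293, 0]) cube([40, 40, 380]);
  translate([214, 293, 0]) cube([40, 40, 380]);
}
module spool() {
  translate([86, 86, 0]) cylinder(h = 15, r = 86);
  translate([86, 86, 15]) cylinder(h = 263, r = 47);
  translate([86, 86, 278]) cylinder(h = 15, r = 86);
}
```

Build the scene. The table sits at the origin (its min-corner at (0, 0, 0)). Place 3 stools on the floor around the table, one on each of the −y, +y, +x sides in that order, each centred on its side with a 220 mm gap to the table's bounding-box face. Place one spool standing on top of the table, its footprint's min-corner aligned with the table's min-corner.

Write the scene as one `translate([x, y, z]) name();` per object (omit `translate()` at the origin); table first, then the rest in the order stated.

table();
translate([674, -553, 0]) stool();
translate([674, 1207, 0]) stool();
translate([1822, 327, 0]) stool();
translate([0, 0, 713]) spool();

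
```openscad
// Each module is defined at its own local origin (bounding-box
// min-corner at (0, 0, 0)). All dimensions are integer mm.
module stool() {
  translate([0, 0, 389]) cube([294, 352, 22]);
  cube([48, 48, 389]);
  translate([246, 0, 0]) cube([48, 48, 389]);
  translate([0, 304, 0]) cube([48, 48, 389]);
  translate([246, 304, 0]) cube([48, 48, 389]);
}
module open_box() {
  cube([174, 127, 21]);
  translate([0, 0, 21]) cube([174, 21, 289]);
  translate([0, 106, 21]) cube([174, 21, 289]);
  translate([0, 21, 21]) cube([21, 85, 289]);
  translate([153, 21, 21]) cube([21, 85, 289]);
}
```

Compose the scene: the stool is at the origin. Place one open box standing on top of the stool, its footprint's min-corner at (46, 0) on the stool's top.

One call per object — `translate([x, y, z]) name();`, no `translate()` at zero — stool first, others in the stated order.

stool();
translate([46, 0, 411]) open_box();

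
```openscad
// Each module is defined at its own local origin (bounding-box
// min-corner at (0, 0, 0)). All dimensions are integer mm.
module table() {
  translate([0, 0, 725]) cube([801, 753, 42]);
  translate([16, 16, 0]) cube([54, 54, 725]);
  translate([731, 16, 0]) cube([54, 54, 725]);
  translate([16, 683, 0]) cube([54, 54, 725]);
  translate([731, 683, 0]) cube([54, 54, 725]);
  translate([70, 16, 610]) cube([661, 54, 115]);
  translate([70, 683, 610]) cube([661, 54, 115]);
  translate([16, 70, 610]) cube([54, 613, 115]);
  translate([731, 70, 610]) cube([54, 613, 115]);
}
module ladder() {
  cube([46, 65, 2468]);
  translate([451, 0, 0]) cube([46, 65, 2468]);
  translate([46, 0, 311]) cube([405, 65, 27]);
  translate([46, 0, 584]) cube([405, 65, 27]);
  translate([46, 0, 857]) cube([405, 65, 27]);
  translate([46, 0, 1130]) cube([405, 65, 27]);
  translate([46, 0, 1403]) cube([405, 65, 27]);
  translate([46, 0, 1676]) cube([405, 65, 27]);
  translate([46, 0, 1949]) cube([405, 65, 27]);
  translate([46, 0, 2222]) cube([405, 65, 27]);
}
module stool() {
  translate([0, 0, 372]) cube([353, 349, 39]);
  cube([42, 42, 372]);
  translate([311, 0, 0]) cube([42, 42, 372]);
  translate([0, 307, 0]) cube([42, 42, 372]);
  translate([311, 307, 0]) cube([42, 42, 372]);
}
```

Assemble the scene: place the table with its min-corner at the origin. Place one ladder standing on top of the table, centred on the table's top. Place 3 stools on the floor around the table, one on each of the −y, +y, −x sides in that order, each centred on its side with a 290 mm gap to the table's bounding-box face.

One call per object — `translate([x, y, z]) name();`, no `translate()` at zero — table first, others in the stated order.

table();
translate([152, 344, 767]) ladder();
translate([224, -639, 0]) stool();
translate([224, 1043, 0]) stool();
translate([-643, 202, 0]) stool();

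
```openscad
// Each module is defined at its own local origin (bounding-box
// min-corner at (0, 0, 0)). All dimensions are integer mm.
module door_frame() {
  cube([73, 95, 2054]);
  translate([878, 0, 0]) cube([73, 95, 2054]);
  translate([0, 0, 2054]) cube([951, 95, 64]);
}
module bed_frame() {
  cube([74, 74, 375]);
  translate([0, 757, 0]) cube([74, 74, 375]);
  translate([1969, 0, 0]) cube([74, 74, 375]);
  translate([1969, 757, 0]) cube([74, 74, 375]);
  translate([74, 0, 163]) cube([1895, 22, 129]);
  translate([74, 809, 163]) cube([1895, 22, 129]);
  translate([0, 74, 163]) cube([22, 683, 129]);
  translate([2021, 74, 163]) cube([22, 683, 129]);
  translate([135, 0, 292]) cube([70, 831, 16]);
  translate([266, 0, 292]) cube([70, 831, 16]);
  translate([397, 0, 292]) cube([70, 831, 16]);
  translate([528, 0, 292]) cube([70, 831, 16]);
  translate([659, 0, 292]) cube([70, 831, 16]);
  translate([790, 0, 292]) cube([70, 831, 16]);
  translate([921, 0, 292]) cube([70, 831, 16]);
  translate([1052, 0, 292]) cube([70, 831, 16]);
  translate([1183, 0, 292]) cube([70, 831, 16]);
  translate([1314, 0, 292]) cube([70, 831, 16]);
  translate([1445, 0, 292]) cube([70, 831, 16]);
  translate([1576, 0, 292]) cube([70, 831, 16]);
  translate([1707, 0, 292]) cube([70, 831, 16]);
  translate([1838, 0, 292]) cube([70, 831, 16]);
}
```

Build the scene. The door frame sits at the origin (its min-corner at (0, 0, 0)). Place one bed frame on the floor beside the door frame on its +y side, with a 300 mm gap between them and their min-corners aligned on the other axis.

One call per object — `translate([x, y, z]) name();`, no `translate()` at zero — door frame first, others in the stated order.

door_frame();
translate([0, 395, 0]) bed_frame();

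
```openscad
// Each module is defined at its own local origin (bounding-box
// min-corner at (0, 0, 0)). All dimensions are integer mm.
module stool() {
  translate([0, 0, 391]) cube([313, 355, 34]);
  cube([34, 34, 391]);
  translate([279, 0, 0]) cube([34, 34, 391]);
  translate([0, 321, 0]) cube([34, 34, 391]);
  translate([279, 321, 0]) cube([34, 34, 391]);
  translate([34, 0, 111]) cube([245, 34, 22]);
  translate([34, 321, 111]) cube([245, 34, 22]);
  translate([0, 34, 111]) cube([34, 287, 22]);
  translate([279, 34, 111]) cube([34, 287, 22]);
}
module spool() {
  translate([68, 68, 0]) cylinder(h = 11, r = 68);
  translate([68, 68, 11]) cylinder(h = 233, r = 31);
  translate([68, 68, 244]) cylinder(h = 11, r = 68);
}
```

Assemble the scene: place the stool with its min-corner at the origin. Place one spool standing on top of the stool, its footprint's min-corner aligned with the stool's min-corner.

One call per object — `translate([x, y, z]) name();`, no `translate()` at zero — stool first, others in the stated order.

stool();
translate([0, 0, 425]) spool();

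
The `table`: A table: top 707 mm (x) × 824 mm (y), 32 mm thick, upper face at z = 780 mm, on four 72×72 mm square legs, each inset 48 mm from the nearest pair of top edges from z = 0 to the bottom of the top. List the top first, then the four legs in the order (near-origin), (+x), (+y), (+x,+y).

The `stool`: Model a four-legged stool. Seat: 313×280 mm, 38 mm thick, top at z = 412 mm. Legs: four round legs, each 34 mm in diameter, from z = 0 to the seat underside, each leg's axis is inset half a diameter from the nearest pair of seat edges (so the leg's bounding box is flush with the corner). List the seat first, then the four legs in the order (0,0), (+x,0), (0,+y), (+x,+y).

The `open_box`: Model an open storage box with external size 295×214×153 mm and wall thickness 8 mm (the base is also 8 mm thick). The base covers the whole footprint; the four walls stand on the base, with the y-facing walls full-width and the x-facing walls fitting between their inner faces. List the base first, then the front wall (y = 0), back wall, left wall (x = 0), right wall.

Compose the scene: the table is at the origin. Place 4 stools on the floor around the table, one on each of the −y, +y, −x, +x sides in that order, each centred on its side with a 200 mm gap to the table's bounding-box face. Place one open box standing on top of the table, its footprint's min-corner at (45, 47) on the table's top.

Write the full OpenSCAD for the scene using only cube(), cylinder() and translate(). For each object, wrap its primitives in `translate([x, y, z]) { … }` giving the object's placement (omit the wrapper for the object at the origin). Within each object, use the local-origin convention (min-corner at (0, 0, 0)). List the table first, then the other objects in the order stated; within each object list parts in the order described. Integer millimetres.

translate([0, 0, 748]) cube([707, 824, 32]);
translate([48, 48, 0]) cube([72, 72, 748]);
translate([587, 48, 0]) cube([72, 72, 748]);
translate([48, 704, 0]) cube([72, 72, 748]);
translate([587, 704, 0]) cube([72, 72, 748]);
translate([197, -480, 0]) {
  translate([0, 0, 374]) cube([313, 280, 38]);
  translate([17, 17, 0]) cylinder(h = 374, r = 17);
  translate([296, 17, 0]) cylinder(h = 374, r = 17);
  translate([17, 263, 0]) cylinder(h = 374, r = 17);
  translate([296, 263, 0]) cylinder(h = 374, r = 17);
}
translate([197, 1024, 0]) {
  translate([0, 0, 374]) cube([313, 280, 38]);
  translate([17, 17, 0]) cylinder(h = 374, r = 17);
  translate([296, 17, 0]) cylinder(h = 374, r = 17);
  translate([17, 263, 0]) cylinder(h = 374, r = 17);
  translate([296, 263, 0]) cylinder(h = 374, r = 17);
}
translate([-513, 272, 0]) {
  translate([0, 0, 374]) cube([313, 280, 38]);
  translate([17, 17, 0]) cylinder(h = 374, r = 17);
  translate([296, 17, 0]) cylinder(h = 374, r = 17);
  translate([17, 263, 0]) cylinder(h = 374, r = 17);
  translate([296, 263, 0]) cylinder(h = 374, r = 17);
}
translate([907, 272, 0]) {
  translate([0, 0, 374]) cube([313, 280, 38]);
  translate([17, 17, 0]) cylinder(h = 374, r = 17);
  translate([296, 17, 0]) cylinder(h = 374, r = 17);
  translate([17, 263, 0]) cylinder(h = 374, r = 17);
  translate([296, 263, 0]) cylinder(h = 374, r = 17);
}
translate([45, 47, 780]) {
  cube([295, 214, 8]);
  translate([0, 0, 8]) cube([295, 8, 145]);
  translate([0, 206, 8]) cube([295, 8, 145]);
  translate([0, 8, 8]) cube([8, 198, 145]);
  translate([287, 8, 8]) cube([8, 198, 145]);
}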